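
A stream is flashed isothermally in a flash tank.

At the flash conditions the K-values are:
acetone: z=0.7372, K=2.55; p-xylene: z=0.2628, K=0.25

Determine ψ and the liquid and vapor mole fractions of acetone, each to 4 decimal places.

ψ = 0.8134, x_acetone = 0.3261, y_acetone = 0.8315

Material balance + equilibrium reduce to Σ zᵢ(Kᵢ−1)/(1+ψ(Kᵢ−1)) = 0.
Check two-phase: ΣzᵢKᵢ = 1.9456 > 1 and Σzᵢ/Kᵢ = 1.3403 > 1, so g(0) = 0.9456 > 0 and g(1) = -0.3403 < 0.
Binary case is linear: z₁(K₁−1)(1+ψ(K₂−1)) + z₂(K₂−1)(1+ψ(K₁−1)) = 0
⇒ ψ = [z₁(K₁−1)+z₂(K₂−1)] / [−(K₁−1)(K₂−1)] = 0.94556/1.16250 = 0.8134
Compositions from xᵢ = zᵢ/(1+ψ(Kᵢ−1)), yᵢ = Kᵢxᵢ:
  acetone: x = 0.3261, y = 0.8315
  p-xylene: x = 0.6739, y = 0.1685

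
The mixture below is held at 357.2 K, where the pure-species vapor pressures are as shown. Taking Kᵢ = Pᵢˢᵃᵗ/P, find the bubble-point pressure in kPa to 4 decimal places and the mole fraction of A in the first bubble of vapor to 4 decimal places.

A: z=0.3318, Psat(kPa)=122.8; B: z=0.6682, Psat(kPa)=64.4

Pbub = 83.7771 kPa, y_A = 0.4864

At the bubble point ψ → 0, so ΣzᵢKᵢ = 1 with Kᵢ = Pᵢˢᵃᵗ/P ⇒ P = ΣzᵢPᵢˢᵃᵗ.
P = 0.3318·122.8 + 0.6682·64.4 = 83.7771 kPa
yᵢ = zᵢPᵢˢᵃᵗ/P ⇒ y_A = 0.3318·122.8/83.7771 = 0.4864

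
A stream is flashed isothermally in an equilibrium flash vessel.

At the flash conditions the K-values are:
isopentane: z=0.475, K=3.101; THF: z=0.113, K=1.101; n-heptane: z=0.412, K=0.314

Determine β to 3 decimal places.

β = 0.571

Let β = V/F and solve Σ zᵢ(Kᵢ−1)/(1+β(Kᵢ−1)) = 0.
g(0) = ΣzᵢKᵢ − 1 = 0.727 and g(1) = 1 − Σzᵢ/Kᵢ = -0.568, so a root lies in (0, 1).
Newton iteration, β⁰ = 0.5:
  β = 0.500: g = 0.0674, g' = -0.949 → β = 0.571
Converged at β = 0.571.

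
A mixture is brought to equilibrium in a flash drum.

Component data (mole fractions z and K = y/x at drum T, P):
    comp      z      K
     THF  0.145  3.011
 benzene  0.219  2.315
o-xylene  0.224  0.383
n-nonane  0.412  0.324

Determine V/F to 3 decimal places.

V/F = 0.152

Material balance + equilibrium reduce to Σ zᵢ(Kᵢ−1)/(1+V/F(Kᵢ−1)) = 0.
Feasibility: ΣzᵢKᵢ = 1.163, Σzᵢ/Kᵢ = 1.999 — both > 1, two phases present.
Newton iteration, V/F⁰ = 0.53:
  V/F = 0.530: g = -0.3285, g' = -0.914 → V/F = 0.171
  V/F = 0.171: g = -0.0171, g' = -0.925 → V/F = 0.152
Converged at V/F = 0.152.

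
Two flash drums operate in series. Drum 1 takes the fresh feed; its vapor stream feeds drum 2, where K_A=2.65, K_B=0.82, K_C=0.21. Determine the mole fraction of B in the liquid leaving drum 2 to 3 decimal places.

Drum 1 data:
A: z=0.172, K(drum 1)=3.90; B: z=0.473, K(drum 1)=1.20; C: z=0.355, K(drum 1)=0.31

Drum 1:
Rachford–Rice: g(ψ₁) = Σ zᵢ(Kᵢ−1)/(1+ψ₁(Kᵢ−1)) = 0.
Check two-phase: ΣzᵢKᵢ = 1.348 > 1 and Σzᵢ/Kᵢ = 1.583 > 1, so g(0) = 0.348 > 0 and g(1) = -0.583 < 0.
Iterate (Newton) starting at ψ₁ = 0.57:
  ψ₁ = 0.570: g = -0.1308, g' = -0.680 → ψ₁ = 0.378
  ψ₁ = 0.378: g = -0.0052, g' = -0.655 → ψ₁ = 0.370
Converged at ψ₁ = 0.370.
Drum-1 compositions:
  A: x = 0.083, y = 0.324
  B: x = 0.440, y = 0.529
  C: x = 0.477, y = 0.148
Drum-2 feed = drum-1 vapor: z₂ = (0.3237, 0.5285, 0.1477).
Drum 2:
Iterate (Newton) starting at ψ₂ = 0.38:
  ψ₂ = 0.380: g = 0.0594, g' = -0.541 → ψ₂ = 0.490
  ψ₂ = 0.490: g = 0.0007, g' = -0.536 → ψ₂ = 0.491
Converged at ψ₂ = 0.491.
  A: x = 0.179, y = 0.474
  B: x = 0.580, y = 0.475
  C: x = 0.241, y = 0.051

x_B (drum 2) = 0.580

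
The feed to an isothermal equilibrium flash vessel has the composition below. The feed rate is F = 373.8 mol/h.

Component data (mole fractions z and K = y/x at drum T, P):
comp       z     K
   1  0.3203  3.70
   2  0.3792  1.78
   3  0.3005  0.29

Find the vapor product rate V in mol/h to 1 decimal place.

V = 286.1 mol/h

Let ψ = V/F and solve Σ zᵢ(Kᵢ−1)/(1+ψ(Kᵢ−1)) = 0.
Feasibility: ΣzᵢKᵢ = 1.9472, Σzᵢ/Kᵢ = 1.3358 — both > 1, two phases present.
Newton–Raphson from ψ = 0.31:
  ψ = 0.3100: g = 0.43539, g' = -1.0906 → ψ = 0.7092
  ψ = 0.7092: g = 0.05736, g' = -0.9851 → ψ = 0.7674
  ψ = 0.7674: g = -0.00227, g' = -1.0690 → ψ = 0.7653
Converged at ψ = 0.7653.
Then V = ψ·F = 0.7653·373.8 = 286.1 mol/h and L = F − V = 87.7 mol/h.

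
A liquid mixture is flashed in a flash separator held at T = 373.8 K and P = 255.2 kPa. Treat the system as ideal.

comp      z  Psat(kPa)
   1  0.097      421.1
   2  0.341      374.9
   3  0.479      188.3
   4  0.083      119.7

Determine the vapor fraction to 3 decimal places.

ψ = 0.327

Raoult's law: Kᵢ = Pᵢˢᵃᵗ/P = Pᵢˢᵃᵗ/255.2.
  K_1 = 421.1/255.2 = 1.65008, K_2 = 374.9/255.2 = 1.46904, K_3 = 188.3/255.2 = 0.73785, K_4 = 119.7/255.2 = 0.46904
Iterate (Newton) starting at ψ = 0.5:
  ψ = 0.500: g = -0.0274, g' = -0.160 → ψ = 0.329
  ψ = 0.329: g = -0.0002, g' = -0.158 → ψ = 0.327
Converged at ψ = 0.327.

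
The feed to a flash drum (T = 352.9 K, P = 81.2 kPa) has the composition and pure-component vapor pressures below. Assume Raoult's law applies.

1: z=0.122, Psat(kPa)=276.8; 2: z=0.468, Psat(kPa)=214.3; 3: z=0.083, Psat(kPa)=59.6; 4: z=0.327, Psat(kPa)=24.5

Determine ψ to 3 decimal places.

Raoult's law: Kᵢ = Pᵢˢᵃᵗ/P = Pᵢˢᵃᵗ/81.2.
  K_1 = 276.8/81.2 = 3.40887, K_2 = 214.3/81.2 = 2.63916, K_3 = 59.6/81.2 = 0.73399, K_4 = 24.5/81.2 = 0.30172
Let ψ = V/F and solve Σ zᵢ(Kᵢ−1)/(1+ψ(Kᵢ−1)) = 0.
Feasibility: ΣzᵢKᵢ = 1.811, Σzᵢ/Kᵢ = 1.410 — both > 1, two phases present.
Newton iteration, ψ⁰ = 0.64:
  ψ = 0.640: g = 0.0506, g' = -0.939 → ψ = 0.694
  ψ = 0.694: g = -0.0011, g' = -0.983 → ψ = 0.693
Converged at ψ = 0.693.

ψ = 0.693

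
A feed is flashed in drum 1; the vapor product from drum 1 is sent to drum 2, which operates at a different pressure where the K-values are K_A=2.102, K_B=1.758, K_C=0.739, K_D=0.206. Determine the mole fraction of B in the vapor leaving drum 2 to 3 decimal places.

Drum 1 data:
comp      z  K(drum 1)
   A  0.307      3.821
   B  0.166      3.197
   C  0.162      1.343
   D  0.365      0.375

y_B (drum 2) = 0.256

Drum 1:
Rachford–Rice: g(ψ₁) = Σ zᵢ(Kᵢ−1)/(1+ψ₁(Kᵢ−1)) = 0.
g(0) = ΣzᵢKᵢ − 1 = 1.058 and g(1) = 1 − Σzᵢ/Kᵢ = -0.226, so a root lies in (0, 1).
Newton–Raphson from ψ₁ = 0.5:
  ψ₁ = 0.500: g = 0.2487, g' = -0.918 → ψ₁ = 0.771
  ψ₁ = 0.771: g = 0.0119, g' = -0.896 → ψ₁ = 0.784
Converged at ψ₁ = 0.784.
Drum-1 compositions:
  A: x = 0.096, y = 0.365
  B: x = 0.061, y = 0.195
  C: x = 0.128, y = 0.171
  D: x = 0.716, y = 0.268
Drum-2 feed = drum-1 vapor: z₂ = (0.3652, 0.1949, 0.1715, 0.2684).
Drum 2:
Material balance + equilibrium reduce to Σ zᵢ(Kᵢ−1)/(1+ψ₂(Kᵢ−1)) = 0.
g(0) = ΣzᵢKᵢ − 1 = 0.292 and g(1) = 1 − Σzᵢ/Kᵢ = -0.820, so a root lies in (0, 1).
Newton iteration, ψ₂⁰ = 0.5:
  ψ₂ = 0.500: g = -0.0383, g' = -0.724 → ψ₂ = 0.447
  ψ₂ = 0.447: g = -0.0011, g' = -0.683 → ψ₂ = 0.445
Converged at ψ₂ = 0.445.
  A: x = 0.245, y = 0.515
  B: x = 0.146, y = 0.256
  C: x = 0.194, y = 0.143
  D: x = 0.415, y = 0.086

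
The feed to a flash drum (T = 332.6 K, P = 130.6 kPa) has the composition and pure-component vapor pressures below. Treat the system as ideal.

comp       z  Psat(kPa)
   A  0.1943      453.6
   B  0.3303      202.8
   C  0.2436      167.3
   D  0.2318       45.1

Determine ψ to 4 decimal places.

Raoult's law: Kᵢ = Pᵢˢᵃᵗ/P = Pᵢˢᵃᵗ/130.6.
  K_A = 453.6/130.6 = 3.473201, K_B = 202.8/130.6 = 1.552833, K_C = 167.3/130.6 = 1.281011, K_D = 45.1/130.6 = 0.345329
Let ψ = V/F and solve Σ zᵢ(Kᵢ−1)/(1+ψ(Kᵢ−1)) = 0.
g(0) = ΣzᵢKᵢ − 1 = 0.5798 and g(1) = 1 − Σzᵢ/Kᵢ = -0.1301, so a root lies in (0, 1).
Newton–Raphson from ψ = 0.5:
  ψ = 0.5000: g = 0.19233, g' = -0.5339 → ψ = 0.8602
  ψ = 0.8602: g = -0.01488, g' = -0.7010 → ψ = 0.8390
  ψ = 0.8390: g = -0.00029, g' = -0.6744 → ψ = 0.8386
Converged at ψ = 0.8386.

ψ = 0.8386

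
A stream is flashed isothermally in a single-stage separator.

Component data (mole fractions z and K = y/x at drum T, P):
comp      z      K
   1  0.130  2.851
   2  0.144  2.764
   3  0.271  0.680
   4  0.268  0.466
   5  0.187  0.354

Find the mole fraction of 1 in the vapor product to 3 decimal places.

Rachford–Rice: g(ψ) = Σ zᵢ(Kᵢ−1)/(1+ψ(Kᵢ−1)) = 0.
g(0) = ΣzᵢKᵢ − 1 = 0.144 and g(1) = 1 − Σzᵢ/Kᵢ = -0.600, so a root lies in (0, 1).
Newton iteration, ψ⁰ = 0.5:
  ψ = 0.500: g = -0.2170, g' = -0.598 → ψ = 0.137
  ψ = 0.137: g = 0.0185, g' = -0.787 → ψ = 0.161
  ψ = 0.161: g = 0.0004, g' = -0.756 → ψ = 0.162
Converged at ψ = 0.162.
Compositions from xᵢ = zᵢ/(1+ψ(Kᵢ−1)), yᵢ = Kᵢxᵢ:
  1: x = 0.100, y = 0.285
  2: x = 0.112, y = 0.310
  3: x = 0.286, y = 0.194
  4: x = 0.293, y = 0.137
  5: x = 0.209, y = 0.074

y_1 = 0.285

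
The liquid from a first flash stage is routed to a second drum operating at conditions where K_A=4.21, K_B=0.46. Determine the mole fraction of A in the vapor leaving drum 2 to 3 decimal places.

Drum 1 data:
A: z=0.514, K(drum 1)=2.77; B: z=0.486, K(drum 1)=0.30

Drum 1:
Binary case is linear: z₁(K₁−1)(1+ψ₁(K₂−1)) + z₂(K₂−1)(1+ψ₁(K₁−1)) = 0
⇒ ψ₁ = [z₁(K₁−1)+z₂(K₂−1)] / [−(K₁−1)(K₂−1)] = 0.5696/1.2390 = 0.460
Drum-1 compositions:
  A: x = 0.283, y = 0.785
  B: x = 0.717, y = 0.215
Drum-2 feed = drum-1 liquid: z₂ = (0.2834, 0.7166).
Drum 2:
Rachford–Rice: g(ψ₂) = Σ zᵢ(Kᵢ−1)/(1+ψ₂(Kᵢ−1)) = 0.
Check two-phase: ΣzᵢKᵢ = 1.523 > 1 and Σzᵢ/Kᵢ = 1.625 > 1, so g(0) = 0.523 > 0 and g(1) = -0.625 < 0.
Binary case is linear: z₁(K₁−1)(1+ψ₂(K₂−1)) + z₂(K₂−1)(1+ψ₂(K₁−1)) = 0
⇒ ψ₂ = [z₁(K₁−1)+z₂(K₂−1)] / [−(K₁−1)(K₂−1)] = 0.5228/1.7334 = 0.302
  A: x = 0.144, y = 0.606
  B: x = 0.856, y = 0.394

y_A (drum 2) = 0.606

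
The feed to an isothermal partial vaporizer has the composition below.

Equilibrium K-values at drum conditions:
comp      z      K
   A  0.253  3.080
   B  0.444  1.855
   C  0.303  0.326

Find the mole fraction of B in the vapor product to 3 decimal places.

Let ψ = V/F and solve Σ zᵢ(Kᵢ−1)/(1+ψ(Kᵢ−1)) = 0.
Feasibility: ΣzᵢKᵢ = 1.702, Σzᵢ/Kᵢ = 1.251 — both > 1, two phases present.
Newton iteration, ψ⁰ = 0.5:
  ψ = 0.500: g = 0.2159, g' = -0.735 → ψ = 0.794
  ψ = 0.794: g = -0.0143, g' = -0.907 → ψ = 0.778
Converged at ψ = 0.778.
Compositions from xᵢ = zᵢ/(1+ψ(Kᵢ−1)), yᵢ = Kᵢxᵢ:
  A: x = 0.097, y = 0.298
  B: x = 0.267, y = 0.495
  C: x = 0.637, y = 0.208

y_B = 0.495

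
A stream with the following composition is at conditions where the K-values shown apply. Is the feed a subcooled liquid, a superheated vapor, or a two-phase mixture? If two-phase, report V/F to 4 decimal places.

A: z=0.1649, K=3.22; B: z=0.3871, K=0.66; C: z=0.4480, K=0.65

ΣzᵢKᵢ = 1.0777; Σzᵢ/Kᵢ = 1.3270.
Both exceed 1, so a two-phase solution exists.
Material balance + equilibrium reduce to Σ zᵢ(Kᵢ−1)/(1+ψ(Kᵢ−1)) = 0.
Iterate (Newton) starting at ψ = 0.5:
  ψ = 0.5000: g = -0.17514, g' = -0.3281 → ψ = 0.0000
  ψ = 0.0000: g = 0.07766, g' = -0.9123 → ψ = 0.0851
  ψ = 0.0851: g = 0.01074, g' = -0.6806 → ψ = 0.1009
  ψ = 0.1009: g = 0.00025, g' = -0.6494 → ψ = 0.1013
Converged at ψ = 0.1013.

two-phase, V/F = 0.1013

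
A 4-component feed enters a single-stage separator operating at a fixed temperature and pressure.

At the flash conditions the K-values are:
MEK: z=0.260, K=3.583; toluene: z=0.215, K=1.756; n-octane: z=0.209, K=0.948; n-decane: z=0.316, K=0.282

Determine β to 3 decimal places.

Material balance + equilibrium reduce to Σ zᵢ(Kᵢ−1)/(1+β(Kᵢ−1)) = 0.
Feasibility: ΣzᵢKᵢ = 1.596, Σzᵢ/Kᵢ = 1.536 — both > 1, two phases present.
Newton iteration, β⁰ = 0.5:
  β = 0.500: g = 0.0459, g' = -0.792 → β = 0.558
Converged at β = 0.558.

β = 0.558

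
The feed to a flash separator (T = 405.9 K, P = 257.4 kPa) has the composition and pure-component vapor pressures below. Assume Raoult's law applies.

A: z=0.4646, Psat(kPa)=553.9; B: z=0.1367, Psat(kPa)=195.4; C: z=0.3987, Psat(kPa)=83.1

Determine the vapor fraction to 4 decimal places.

Raoult's law: Kᵢ = Pᵢˢᵃᵗ/P = Pᵢˢᵃᵗ/257.4.
  K_A = 553.9/257.4 = 2.151904, K_B = 195.4/257.4 = 0.759130, K_C = 83.1/257.4 = 0.322844
Let ψ = V/F and solve Σ zᵢ(Kᵢ−1)/(1+ψ(Kᵢ−1)) = 0.
Feasibility: ΣzᵢKᵢ = 1.2323, Σzᵢ/Kᵢ = 1.6309 — both > 1, two phases present.
Newton iteration, ψ⁰ = 0.5:
  ψ = 0.5000: g = -0.10603, g' = -0.6764 → ψ = 0.3432
  ψ = 0.3432: g = -0.00409, g' = -0.6363 → ψ = 0.3368
Converged at ψ = 0.3368.

ψ = 0.3368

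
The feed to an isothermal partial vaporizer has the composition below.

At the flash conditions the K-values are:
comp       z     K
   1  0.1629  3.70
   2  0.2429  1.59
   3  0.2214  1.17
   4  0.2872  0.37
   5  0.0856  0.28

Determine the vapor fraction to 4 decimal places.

Iterate (Newton) starting at ψ = 0.5:
  ψ = 0.5000: g = -0.02792, g' = -0.6222 → ψ = 0.4551
  ψ = 0.4551: g = -0.00009, g' = -0.6193 → ψ = 0.4550
Converged at ψ = 0.4550.

ψ = 0.4550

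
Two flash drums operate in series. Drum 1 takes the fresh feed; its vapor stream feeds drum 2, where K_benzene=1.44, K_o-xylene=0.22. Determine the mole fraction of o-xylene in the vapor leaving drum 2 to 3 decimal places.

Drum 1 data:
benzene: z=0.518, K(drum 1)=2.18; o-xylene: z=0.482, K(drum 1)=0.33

y_o-xylene (drum 2) = 0.079

Drum 1:
Iterate (Newton) starting at ψ₁ = 0.69:
  ψ₁ = 0.690: g = -0.2637, g' = -0.968 → ψ₁ = 0.417
  ψ₁ = 0.417: g = -0.0388, g' = -0.741 → ψ₁ = 0.365
Converged at ψ₁ = 0.365.
Drum-1 compositions:
  benzene: x = 0.362, y = 0.790
  o-xylene: x = 0.638, y = 0.210
Drum-2 feed = drum-1 vapor: z₂ = (0.7895, 0.2105).
Drum 2:
Rachford–Rice: g(ψ₂) = Σ zᵢ(Kᵢ−1)/(1+ψ₂(Kᵢ−1)) = 0.
g(0) = ΣzᵢKᵢ − 1 = 0.183 and g(1) = 1 − Σzᵢ/Kᵢ = -0.505, so a root lies in (0, 1).
Binary case is linear: z₁(K₁−1)(1+ψ₂(K₂−1)) + z₂(K₂−1)(1+ψ₂(K₁−1)) = 0
⇒ ψ₂ = [z₁(K₁−1)+z₂(K₂−1)] / [−(K₁−1)(K₂−1)] = 0.1832/0.3432 = 0.534
  benzene: x = 0.639, y = 0.921
  o-xylene: x = 0.361, y = 0.079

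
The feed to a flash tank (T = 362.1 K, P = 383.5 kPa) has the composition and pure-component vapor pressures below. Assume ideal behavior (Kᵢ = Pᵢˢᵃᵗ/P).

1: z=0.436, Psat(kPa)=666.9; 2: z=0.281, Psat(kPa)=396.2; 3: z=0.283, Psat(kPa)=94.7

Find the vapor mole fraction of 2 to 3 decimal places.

y_2 = 0.288

Raoult's law: Kᵢ = Pᵢˢᵃᵗ/P = Pᵢˢᵃᵗ/383.5.
  K_1 = 666.9/383.5 = 1.73898, K_2 = 396.2/383.5 = 1.03312, K_3 = 94.7/383.5 = 0.24694
Let ψ = V/F and solve Σ zᵢ(Kᵢ−1)/(1+ψ(Kᵢ−1)) = 0.
g(0) = ΣzᵢKᵢ − 1 = 0.118 and g(1) = 1 − Σzᵢ/Kᵢ = -0.669, so a root lies in (0, 1).
Newton–Raphson from ψ = 0.5:
  ψ = 0.500: g = -0.0974, g' = -0.540 → ψ = 0.320
  ψ = 0.320: g = -0.0108, g' = -0.434 → ψ = 0.295
  ψ = 0.295: g = -0.0001, g' = -0.426 → ψ = 0.294
Converged at ψ = 0.294.
Compositions from xᵢ = zᵢ/(1+ψ(Kᵢ−1)), yᵢ = Kᵢxᵢ:
  1: x = 0.358, y = 0.623
  2: x = 0.278, y = 0.288
  3: x = 0.364, y = 0.090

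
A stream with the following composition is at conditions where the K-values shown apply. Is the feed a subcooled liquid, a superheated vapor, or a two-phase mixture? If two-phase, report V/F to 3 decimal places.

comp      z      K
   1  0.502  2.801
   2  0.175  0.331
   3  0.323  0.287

ΣzᵢKᵢ = 1.557; Σzᵢ/Kᵢ = 1.833.
Both exceed 1, so a two-phase solution exists.
Let ψ = V/F and solve Σ zᵢ(Kᵢ−1)/(1+ψ(Kᵢ−1)) = 0.
Iterate (Newton) starting at ψ = 0.5:
  ψ = 0.500: g = -0.0581, g' = -1.024 → ψ = 0.443
Converged at ψ = 0.443.

two-phase, V/F = 0.443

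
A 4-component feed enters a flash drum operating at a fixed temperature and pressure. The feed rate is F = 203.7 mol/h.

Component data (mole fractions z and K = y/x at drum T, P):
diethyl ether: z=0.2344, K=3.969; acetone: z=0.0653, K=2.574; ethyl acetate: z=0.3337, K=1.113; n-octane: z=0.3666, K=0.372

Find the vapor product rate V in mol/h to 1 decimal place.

V = 113.0 mol/h

Iterate (Newton) starting at β = 0.4:
  β = 0.4000: g = 0.10982, g' = -0.7544 → β = 0.5456
  β = 0.5456: g = 0.00625, g' = -0.6862 → β = 0.5547
Converged at β = 0.5547.
Then V = β·F = 0.5547·203.7 = 113.0 mol/h and L = F − V = 90.7 mol/h.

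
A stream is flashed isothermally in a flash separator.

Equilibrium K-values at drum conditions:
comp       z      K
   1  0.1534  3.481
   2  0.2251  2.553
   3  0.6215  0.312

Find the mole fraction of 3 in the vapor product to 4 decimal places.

y_3 = 0.2290

Let ψ = V/F and solve Σ zᵢ(Kᵢ−1)/(1+ψ(Kᵢ−1)) = 0.
Check two-phase: ΣzᵢKᵢ = 1.3026 > 1 and Σzᵢ/Kᵢ = 2.1242 > 1, so g(0) = 0.3026 > 0 and g(1) = -1.1242 < 0.
Newton–Raphson from ψ = 0.64:
  ψ = 0.6400: g = -0.44160, g' = -1.2167 → ψ = 0.2770
  ψ = 0.2770: g = -0.05832, g' = -1.0461 → ψ = 0.2213
  ψ = 0.2213: g = 0.00147, g' = -1.1035 → ψ = 0.2226
Converged at ψ = 0.2226.
Compositions from xᵢ = zᵢ/(1+ψ(Kᵢ−1)), yᵢ = Kᵢxᵢ:
  1: x = 0.0988, y = 0.3440
  2: x = 0.1673, y = 0.4270
  3: x = 0.7339, y = 0.2290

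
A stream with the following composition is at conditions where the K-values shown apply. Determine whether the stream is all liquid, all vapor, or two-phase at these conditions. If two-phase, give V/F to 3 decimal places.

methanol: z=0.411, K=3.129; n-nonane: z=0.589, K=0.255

two-phase, V/F = 0.275

ΣzᵢKᵢ = 1.436; Σzᵢ/Kᵢ = 2.441.
Both exceed 1, so a two-phase solution exists.
Let ψ = V/F and solve Σ zᵢ(Kᵢ−1)/(1+ψ(Kᵢ−1)) = 0.
Newton iteration, ψ⁰ = 0.53:
  ψ = 0.530: g = -0.3140, g' = -1.304 → ψ = 0.289
  ψ = 0.289: g = -0.0177, g' = -1.245 → ψ = 0.275
Converged at ψ = 0.275.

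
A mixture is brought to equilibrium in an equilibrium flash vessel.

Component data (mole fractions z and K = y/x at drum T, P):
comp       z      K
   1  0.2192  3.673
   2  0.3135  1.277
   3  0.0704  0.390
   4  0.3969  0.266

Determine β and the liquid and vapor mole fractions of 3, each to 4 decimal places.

Let β = V/F and solve Σ zᵢ(Kᵢ−1)/(1+β(Kᵢ−1)) = 0.
Feasibility: ΣzᵢKᵢ = 1.3385, Σzᵢ/Kᵢ = 1.9778 — both > 1, two phases present.
Newton iteration, β⁰ = 0.57:
  β = 0.5700: g = -0.25955, g' = -0.9575 → β = 0.2989
  β = 0.2989: g = -0.01986, g' = -0.8945 → β = 0.2767
  β = 0.2767: g = 0.00020, g' = -0.9129 → β = 0.2770
Converged at β = 0.2770.
Compositions from xᵢ = zᵢ/(1+β(Kᵢ−1)), yᵢ = Kᵢxᵢ:
  1: x = 0.1260, y = 0.4626
  2: x = 0.2912, y = 0.3718
  3: x = 0.0847, y = 0.0330
  4: x = 0.4982, y = 0.1325

β = 0.2770, x_3 = 0.0847, y_3 = 0.0330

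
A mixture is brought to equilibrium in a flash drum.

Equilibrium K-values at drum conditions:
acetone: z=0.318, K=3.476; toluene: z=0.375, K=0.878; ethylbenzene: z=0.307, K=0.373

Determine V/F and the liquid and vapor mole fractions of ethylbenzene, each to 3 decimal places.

Material balance + equilibrium reduce to Σ zᵢ(Kᵢ−1)/(1+V/F(Kᵢ−1)) = 0.
Check two-phase: ΣzᵢKᵢ = 1.549 > 1 and Σzᵢ/Kᵢ = 1.342 > 1, so g(0) = 0.549 > 0 and g(1) = -0.342 < 0.
Iterate (Newton) starting at V/F = 0.5:
  V/F = 0.500: g = 0.0227, g' = -0.652 → V/F = 0.535
Converged at V/F = 0.535.
Compositions from xᵢ = zᵢ/(1+V/F(Kᵢ−1)), yᵢ = Kᵢxᵢ:
  acetone: x = 0.137, y = 0.475
  toluene: x = 0.401, y = 0.352
  ethylbenzene: x = 0.462, y = 0.172

V/F = 0.535, x_ethylbenzene = 0.462, y_ethylbenzene = 0.172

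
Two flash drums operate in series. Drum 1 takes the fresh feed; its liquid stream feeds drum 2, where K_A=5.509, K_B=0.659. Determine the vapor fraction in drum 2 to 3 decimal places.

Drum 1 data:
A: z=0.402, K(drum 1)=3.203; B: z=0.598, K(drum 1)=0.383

V/F (drum 2) = 0.468

Drum 1:
Rachford–Rice: g(ψ₁) = Σ zᵢ(Kᵢ−1)/(1+ψ₁(Kᵢ−1)) = 0.
g(0) = ΣzᵢKᵢ − 1 = 0.517 and g(1) = 1 − Σzᵢ/Kᵢ = -0.687, so a root lies in (0, 1).
Newton iteration, ψ₁⁰ = 0.42:
  ψ₁ = 0.420: g = -0.0380, g' = -0.941 → ψ₁ = 0.380
Converged at ψ₁ = 0.380.
Drum-1 compositions:
  A: x = 0.219, y = 0.701
  B: x = 0.781, y = 0.299
Drum-2 feed = drum-1 liquid: z₂ = (0.2188, 0.7812).
Drum 2:
Material balance + equilibrium reduce to Σ zᵢ(Kᵢ−1)/(1+ψ₂(Kᵢ−1)) = 0.
Feasibility: ΣzᵢKᵢ = 1.720, Σzᵢ/Kᵢ = 1.225 — both > 1, two phases present.
Binary case is linear: z₁(K₁−1)(1+ψ₂(K₂−1)) + z₂(K₂−1)(1+ψ₂(K₁−1)) = 0
⇒ ψ₂ = [z₁(K₁−1)+z₂(K₂−1)] / [−(K₁−1)(K₂−1)] = 0.7202/1.5376 = 0.468
  A: x = 0.070, y = 0.387
  B: x = 0.930, y = 0.613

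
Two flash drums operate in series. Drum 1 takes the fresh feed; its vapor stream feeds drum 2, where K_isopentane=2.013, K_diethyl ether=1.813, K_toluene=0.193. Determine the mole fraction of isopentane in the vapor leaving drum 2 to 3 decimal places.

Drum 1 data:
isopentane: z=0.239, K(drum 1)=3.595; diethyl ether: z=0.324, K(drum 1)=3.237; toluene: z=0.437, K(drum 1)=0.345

Drum 1:
Iterate (Newton) starting at ψ₁ = 0.5:
  ψ₁ = 0.500: g = 0.1864, g' = -1.081 → ψ₁ = 0.673
  ψ₁ = 0.673: g = 0.0037, g' = -1.071 → ψ₁ = 0.676
Converged at ψ₁ = 0.676.
Drum-1 compositions:
  isopentane: x = 0.087, y = 0.312
  diethyl ether: x = 0.129, y = 0.417
  toluene: x = 0.784, y = 0.271
Drum-2 feed = drum-1 vapor: z₂ = (0.3120, 0.4175, 0.2706).
Drum 2:
Material balance + equilibrium reduce to Σ zᵢ(Kᵢ−1)/(1+ψ₂(Kᵢ−1)) = 0.
Check two-phase: ΣzᵢKᵢ = 1.437 > 1 and Σzᵢ/Kᵢ = 1.787 > 1, so g(0) = 0.437 > 0 and g(1) = -0.787 < 0.
Iterate (Newton) starting at ψ₂ = 0.55:
  ψ₂ = 0.550: g = 0.0449, g' = -0.833 → ψ₂ = 0.604
  ψ₂ = 0.604: g = -0.0022, g' = -0.918 → ψ₂ = 0.601
Converged at ψ₂ = 0.601.
  isopentane: x = 0.194, y = 0.390
  diethyl ether: x = 0.280, y = 0.508
  toluene: x = 0.526, y = 0.101

y_isopentane (drum 2) = 0.390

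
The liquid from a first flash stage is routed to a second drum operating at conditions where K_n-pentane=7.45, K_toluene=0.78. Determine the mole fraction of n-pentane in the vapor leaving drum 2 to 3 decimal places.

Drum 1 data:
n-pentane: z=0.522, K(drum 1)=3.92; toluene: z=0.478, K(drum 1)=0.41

y_n-pentane (drum 2) = 0.246

Drum 1:
Let ψ₁ = V/F and solve Σ zᵢ(Kᵢ−1)/(1+ψ₁(Kᵢ−1)) = 0.
Check two-phase: ΣzᵢKᵢ = 2.242 > 1 and Σzᵢ/Kᵢ = 1.299 > 1, so g(0) = 1.242 > 0 and g(1) = -0.299 < 0.
Binary case is linear: z₁(K₁−1)(1+ψ₁(K₂−1)) + z₂(K₂−1)(1+ψ₁(K₁−1)) = 0
⇒ ψ₁ = [z₁(K₁−1)+z₂(K₂−1)] / [−(K₁−1)(K₂−1)] = 1.2422/1.7228 = 0.721
Drum-1 compositions:
  n-pentane: x = 0.168, y = 0.659
  toluene: x = 0.832, y = 0.341
Drum-2 feed = drum-1 liquid: z₂ = (0.1681, 0.8319).
Drum 2:
Let ψ₂ = V/F and solve Σ zᵢ(Kᵢ−1)/(1+ψ₂(Kᵢ−1)) = 0.
Feasibility: ΣzᵢKᵢ = 1.901, Σzᵢ/Kᵢ = 1.089 — both > 1, two phases present.
Newton iteration, ψ₂⁰ = 0.5:
  ψ₂ = 0.500: g = 0.0510, g' = -0.443 → ψ₂ = 0.615
  ψ₂ = 0.615: g = 0.0066, g' = -0.337 → ψ₂ = 0.635
Converged at ψ₂ = 0.635.
  n-pentane: x = 0.033, y = 0.246
  toluene: x = 0.967, y = 0.754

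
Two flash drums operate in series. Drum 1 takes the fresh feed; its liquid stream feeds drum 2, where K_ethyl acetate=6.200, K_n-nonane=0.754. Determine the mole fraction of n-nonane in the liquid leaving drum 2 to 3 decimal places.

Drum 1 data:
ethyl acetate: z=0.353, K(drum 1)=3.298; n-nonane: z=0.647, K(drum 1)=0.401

x_n-nonane (drum 2) = 0.955

Drum 1:
Rachford–Rice: g(ψ₁) = Σ zᵢ(Kᵢ−1)/(1+ψ₁(Kᵢ−1)) = 0.
Feasibility: ΣzᵢKᵢ = 1.424, Σzᵢ/Kᵢ = 1.721 — both > 1, two phases present.
Binary case is linear: z₁(K₁−1)(1+ψ₁(K₂−1)) + z₂(K₂−1)(1+ψ₁(K₁−1)) = 0
⇒ ψ₁ = [z₁(K₁−1)+z₂(K₂−1)] / [−(K₁−1)(K₂−1)] = 0.4236/1.3765 = 0.308
Drum-1 compositions:
  ethyl acetate: x = 0.207, y = 0.682
  n-nonane: x = 0.793, y = 0.318
Drum-2 feed = drum-1 liquid: z₂ = (0.2068, 0.7932).
Drum 2:
Material balance + equilibrium reduce to Σ zᵢ(Kᵢ−1)/(1+ψ₂(Kᵢ−1)) = 0.
Check two-phase: ΣzᵢKᵢ = 1.880 > 1 and Σzᵢ/Kᵢ = 1.085 > 1, so g(0) = 0.880 > 0 and g(1) = -0.085 < 0.
Binary case is linear: z₁(K₁−1)(1+ψ₂(K₂−1)) + z₂(K₂−1)(1+ψ₂(K₁−1)) = 0
⇒ ψ₂ = [z₁(K₁−1)+z₂(K₂−1)] / [−(K₁−1)(K₂−1)] = 0.8800/1.2792 = 0.688
  ethyl acetate: x = 0.045, y = 0.280
  n-nonane: x = 0.955, y = 0.720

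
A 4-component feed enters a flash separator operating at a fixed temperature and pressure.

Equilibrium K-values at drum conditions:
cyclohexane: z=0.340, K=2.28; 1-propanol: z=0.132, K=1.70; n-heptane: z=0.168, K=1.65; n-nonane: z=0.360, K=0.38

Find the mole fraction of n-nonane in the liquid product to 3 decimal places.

Rachford–Rice: g(β) = Σ zᵢ(Kᵢ−1)/(1+β(Kᵢ−1)) = 0.
Feasibility: ΣzᵢKᵢ = 1.414, Σzᵢ/Kᵢ = 1.276 — both > 1, two phases present.
Iterate (Newton) starting at β = 0.5:
  β = 0.500: g = 0.0927, g' = -0.574 → β = 0.662
  β = 0.662: g = -0.0033, g' = -0.626 → β = 0.656
Converged at β = 0.656.
Compositions from xᵢ = zᵢ/(1+β(Kᵢ−1)), yᵢ = Kᵢxᵢ:
  cyclohexane: x = 0.185, y = 0.421
  1-propanol: x = 0.090, y = 0.154
  n-heptane: x = 0.118, y = 0.194
  n-nonane: x = 0.607, y = 0.231

x_n-nonane = 0.607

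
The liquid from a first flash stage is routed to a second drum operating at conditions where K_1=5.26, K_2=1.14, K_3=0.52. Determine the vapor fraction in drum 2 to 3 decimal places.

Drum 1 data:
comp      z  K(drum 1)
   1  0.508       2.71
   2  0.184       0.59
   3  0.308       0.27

V/F (drum 2) = 0.627

Drum 1:
Rachford–Rice: g(ψ₁) = Σ zᵢ(Kᵢ−1)/(1+ψ₁(Kᵢ−1)) = 0.
Check two-phase: ΣzᵢKᵢ = 1.568 > 1 and Σzᵢ/Kᵢ = 1.640 > 1, so g(0) = 0.568 > 0 and g(1) = -0.640 < 0.
Newton–Raphson from ψ₁ = 0.5:
  ψ₁ = 0.500: g = 0.0193, g' = -0.888 → ψ₁ = 0.522
Converged at ψ₁ = 0.522.
Drum-1 compositions:
  1: x = 0.268, y = 0.728
  2: x = 0.234, y = 0.138
  3: x = 0.497, y = 0.134
Drum-2 feed = drum-1 liquid: z₂ = (0.2685, 0.2341, 0.4975).
Drum 2:
Iterate (Newton) starting at ψ₂ = 0.3:
  ψ₂ = 0.300: g = 0.2546, g' = -1.100 → ψ₂ = 0.532
  ψ₂ = 0.532: g = 0.0603, g' = -0.668 → ψ₂ = 0.622
  ψ₂ = 0.622: g = 0.0032, g' = -0.603 → ψ₂ = 0.627
Converged at ψ₂ = 0.627.
  1: x = 0.073, y = 0.385
  2: x = 0.215, y = 0.245
  3: x = 0.712, y = 0.370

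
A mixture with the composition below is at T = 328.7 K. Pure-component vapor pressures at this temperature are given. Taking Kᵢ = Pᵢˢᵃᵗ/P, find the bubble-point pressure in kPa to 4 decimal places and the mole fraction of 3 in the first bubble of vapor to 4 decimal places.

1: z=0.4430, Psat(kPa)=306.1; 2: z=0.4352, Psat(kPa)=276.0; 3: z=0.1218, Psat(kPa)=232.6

Pbub = 284.0482 kPa, y_3 = 0.0997

At the bubble point ψ → 0, so ΣzᵢKᵢ = 1 with Kᵢ = Pᵢˢᵃᵗ/P ⇒ P = ΣzᵢPᵢˢᵃᵗ.
P = 0.4430·306.1 + 0.4352·276.0 + 0.1218·232.6 = 284.0482 kPa
yᵢ = zᵢPᵢˢᵃᵗ/P ⇒ y_3 = 0.1218·232.6/284.0482 = 0.0997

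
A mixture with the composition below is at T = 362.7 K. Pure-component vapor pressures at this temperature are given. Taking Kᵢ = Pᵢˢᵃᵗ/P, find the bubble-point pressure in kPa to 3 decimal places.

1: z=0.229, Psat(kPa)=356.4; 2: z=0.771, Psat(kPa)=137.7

At the bubble point ψ → 0, so ΣzᵢKᵢ = 1 with Kᵢ = Pᵢˢᵃᵗ/P ⇒ P = ΣzᵢPᵢˢᵃᵗ.
P = 0.229·356.4 + 0.771·137.7 = 187.782 kPa

Pbub = 187.782 kPa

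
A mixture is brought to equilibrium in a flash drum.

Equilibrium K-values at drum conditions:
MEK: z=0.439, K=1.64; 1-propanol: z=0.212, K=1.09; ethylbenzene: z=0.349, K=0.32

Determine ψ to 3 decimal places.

ψ = 0.181

Let ψ = V/F and solve Σ zᵢ(Kᵢ−1)/(1+ψ(Kᵢ−1)) = 0.
Feasibility: ΣzᵢKᵢ = 1.063, Σzᵢ/Kᵢ = 1.553 — both > 1, two phases present.
Iterate (Newton) starting at ψ = 0.5:
  ψ = 0.500: g = -0.1285, g' = -0.475 → ψ = 0.230
  ψ = 0.230: g = -0.0176, g' = -0.365 → ψ = 0.181
Converged at ψ = 0.181.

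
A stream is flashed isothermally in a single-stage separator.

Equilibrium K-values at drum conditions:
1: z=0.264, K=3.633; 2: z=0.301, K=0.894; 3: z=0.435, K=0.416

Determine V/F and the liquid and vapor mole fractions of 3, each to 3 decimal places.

Rachford–Rice: g(V/F) = Σ zᵢ(Kᵢ−1)/(1+V/F(Kᵢ−1)) = 0.
Feasibility: ΣzᵢKᵢ = 1.409, Σzᵢ/Kᵢ = 1.455 — both > 1, two phases present.
Newton iteration, V/F⁰ = 0.63:
  V/F = 0.630: g = -0.1747, g' = -0.634 → V/F = 0.355
  V/F = 0.355: g = 0.0060, g' = -0.729 → V/F = 0.363
Converged at V/F = 0.363.
Compositions from xᵢ = zᵢ/(1+V/F(Kᵢ−1)), yᵢ = Kᵢxᵢ:
  1: x = 0.135, y = 0.491
  2: x = 0.313, y = 0.280
  3: x = 0.552, y = 0.230

V/F = 0.363, x_3 = 0.552, y_3 = 0.230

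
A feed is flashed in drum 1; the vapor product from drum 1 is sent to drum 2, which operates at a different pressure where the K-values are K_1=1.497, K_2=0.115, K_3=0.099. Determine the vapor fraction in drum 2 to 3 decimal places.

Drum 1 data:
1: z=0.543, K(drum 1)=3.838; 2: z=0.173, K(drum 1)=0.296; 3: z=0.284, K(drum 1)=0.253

Drum 1:
Material balance + equilibrium reduce to Σ zᵢ(Kᵢ−1)/(1+ψ₁(Kᵢ−1)) = 0.
Check two-phase: ΣzᵢKᵢ = 2.207 > 1 and Σzᵢ/Kᵢ = 1.848 > 1, so g(0) = 1.207 > 0 and g(1) = -0.848 < 0.
Newton iteration, ψ₁⁰ = 0.5:
  ψ₁ = 0.500: g = 0.1105, g' = -1.355 → ψ₁ = 0.582
Converged at ψ₁ = 0.582.
Drum-1 compositions:
  1: x = 0.205, y = 0.786
  2: x = 0.293, y = 0.087
  3: x = 0.502, y = 0.127
Drum-2 feed = drum-1 vapor: z₂ = (0.7862, 0.0867, 0.1271).
Drum 2:
Newton–Raphson from ψ₂ = 0.5:
  ψ₂ = 0.500: g = -0.0330, g' = -0.685 → ψ₂ = 0.452
  ψ₂ = 0.452: g = -0.0018, g' = -0.611 → ψ₂ = 0.449
Converged at ψ₂ = 0.449.
  1: x = 0.643, y = 0.962
  2: x = 0.144, y = 0.017
  3: x = 0.213, y = 0.021

V/F (drum 2) = 0.449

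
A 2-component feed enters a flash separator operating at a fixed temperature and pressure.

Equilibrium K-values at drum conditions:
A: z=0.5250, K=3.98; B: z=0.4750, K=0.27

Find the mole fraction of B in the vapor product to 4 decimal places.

y_B = 0.2169

Binary case is linear: z₁(K₁−1)(1+ψ(K₂−1)) + z₂(K₂−1)(1+ψ(K₁−1)) = 0
⇒ ψ = [z₁(K₁−1)+z₂(K₂−1)] / [−(K₁−1)(K₂−1)] = 1.21775/2.17540 = 0.5598
Compositions from xᵢ = zᵢ/(1+ψ(Kᵢ−1)), yᵢ = Kᵢxᵢ:
  A: x = 0.1968, y = 0.7831
  B: x = 0.8032, y = 0.2169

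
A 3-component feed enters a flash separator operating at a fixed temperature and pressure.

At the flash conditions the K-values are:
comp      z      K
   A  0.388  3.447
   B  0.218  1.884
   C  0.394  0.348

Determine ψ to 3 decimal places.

Let ψ = V/F and solve Σ zᵢ(Kᵢ−1)/(1+ψ(Kᵢ−1)) = 0.
Feasibility: ΣzᵢKᵢ = 1.885, Σzᵢ/Kᵢ = 1.360 — both > 1, two phases present.
Iterate (Newton) starting at ψ = 0.5:
  ψ = 0.500: g = 0.1795, g' = -0.921 → ψ = 0.695
  ψ = 0.695: g = 0.0012, g' = -0.944 → ψ = 0.696
Converged at ψ = 0.696.

ψ = 0.696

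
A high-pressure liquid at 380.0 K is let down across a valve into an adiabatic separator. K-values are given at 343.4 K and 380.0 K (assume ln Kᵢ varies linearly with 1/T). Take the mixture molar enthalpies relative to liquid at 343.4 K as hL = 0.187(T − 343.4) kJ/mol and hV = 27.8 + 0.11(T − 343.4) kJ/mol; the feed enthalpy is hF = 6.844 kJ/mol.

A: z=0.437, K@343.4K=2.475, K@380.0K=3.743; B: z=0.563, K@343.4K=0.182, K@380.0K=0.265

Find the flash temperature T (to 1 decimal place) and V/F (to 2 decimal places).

Adiabatic flash: solve Rachford–Rice at each trial T, then check hF = ψ·hV(T) + (1−ψ)·hL(T).
  T = 343.4 K: K = (2.475, 0.182), RR gives ψ = 0.153, H_out = 4.240 kJ/mol
  T = 380.0 K: K = (3.743, 0.265), RR gives ψ = 0.389, H_out = 16.570 kJ/mol
  T = 361.7 K: K = (3.076, 0.222), RR gives ψ = 0.290, H_out = 11.082 kJ/mol
  T = 352.5 K: K = (2.765, 0.201), RR gives ψ = 0.228, H_out = 7.885 kJ/mol
  T = 347.9 K: K = (2.616, 0.191), RR gives ψ = 0.192, H_out = 6.117 kJ/mol
  T = 350.2 K: K = (2.690, 0.196), RR gives ψ = 0.211, H_out = 7.018 kJ/mol
  T = 349.0 K: K = (2.652, 0.194), RR gives ψ = 0.201, H_out = 6.552 kJ/mol
  T = 349.6 K: K = (2.671, 0.195), RR gives ψ = 0.206, H_out = 6.786 kJ/mol
  T = 349.9 K: K = (2.681, 0.196), RR gives ψ = 0.208, H_out = 6.902 kJ/mol
  T = 349.8 K: K = (2.677, 0.195), RR gives ψ = 0.208, H_out = 6.863 kJ/mol
  T = 349.7 K: K = (2.674, 0.195), RR gives ψ = 0.207, H_out = 6.825 kJ/mol
Continuing to bisect between 349.7 K and 349.8 K converges to T = 349.7 K, at which ψ = 0.21.

T = 349.7 K, V/F = 0.21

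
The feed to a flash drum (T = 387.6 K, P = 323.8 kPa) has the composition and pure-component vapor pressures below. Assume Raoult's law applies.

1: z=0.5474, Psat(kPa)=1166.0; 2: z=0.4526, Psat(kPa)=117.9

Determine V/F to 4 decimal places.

V/F = 0.6868

Raoult's law: Kᵢ = Pᵢˢᵃᵗ/P = Pᵢˢᵃᵗ/323.8.
  K_1 = 1166.0/323.8 = 3.600988, K_2 = 117.9/323.8 = 0.364114
Binary case is linear: z₁(K₁−1)(1+V/F(K₂−1)) + z₂(K₂−1)(1+V/F(K₁−1)) = 0
⇒ V/F = [z₁(K₁−1)+z₂(K₂−1)] / [−(K₁−1)(K₂−1)] = 1.13598/1.65393 = 0.6868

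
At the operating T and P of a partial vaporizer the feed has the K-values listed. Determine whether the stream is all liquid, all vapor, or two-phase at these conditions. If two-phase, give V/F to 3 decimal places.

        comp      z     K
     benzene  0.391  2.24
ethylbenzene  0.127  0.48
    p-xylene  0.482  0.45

two-phase, V/F = 0.228

ΣzᵢKᵢ = 1.154; Σzᵢ/Kᵢ = 1.510.
Both exceed 1, so a two-phase solution exists.
Iterate (Newton) starting at ψ = 0.5:
  ψ = 0.500: g = -0.1556, g' = -0.569 → ψ = 0.227
  ψ = 0.227: g = 0.0008, g' = -0.601 → ψ = 0.228
Converged at ψ = 0.228.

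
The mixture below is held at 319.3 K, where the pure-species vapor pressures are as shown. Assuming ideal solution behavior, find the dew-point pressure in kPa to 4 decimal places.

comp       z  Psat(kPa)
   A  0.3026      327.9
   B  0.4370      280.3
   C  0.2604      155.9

At the dew point ψ → 1, so Σzᵢ/Kᵢ = 1 with Kᵢ = Pᵢˢᵃᵗ/P ⇒ 1/P = Σzᵢ/Pᵢˢᵃᵗ.
1/P = 0.3026/327.9 + 0.4370/280.3 + 0.2604/155.9 = 0.0041522 ⇒ P = 240.8369 kPa

Pdew = 240.8369 kPa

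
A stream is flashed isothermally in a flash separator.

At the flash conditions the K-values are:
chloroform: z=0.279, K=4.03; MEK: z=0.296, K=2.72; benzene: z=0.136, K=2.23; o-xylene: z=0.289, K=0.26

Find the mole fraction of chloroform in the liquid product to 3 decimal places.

Material balance + equilibrium reduce to Σ zᵢ(Kᵢ−1)/(1+V/F(Kᵢ−1)) = 0.
g(0) = ΣzᵢKᵢ − 1 = 1.308 and g(1) = 1 − Σzᵢ/Kᵢ = -0.351, so a root lies in (0, 1).
Iterate (Newton) starting at V/F = 0.46:
  V/F = 0.460: g = 0.4200, g' = -1.168 → V/F = 0.820
  V/F = 0.820: g = -0.0064, g' = -1.435 → V/F = 0.815
Converged at V/F = 0.815.
Compositions from xᵢ = zᵢ/(1+V/F(Kᵢ−1)), yᵢ = Kᵢxᵢ:
  chloroform: x = 0.080, y = 0.324
  MEK: x = 0.123, y = 0.335
  benzene: x = 0.068, y = 0.151
  o-xylene: x = 0.728, y = 0.189

x_chloroform = 0.080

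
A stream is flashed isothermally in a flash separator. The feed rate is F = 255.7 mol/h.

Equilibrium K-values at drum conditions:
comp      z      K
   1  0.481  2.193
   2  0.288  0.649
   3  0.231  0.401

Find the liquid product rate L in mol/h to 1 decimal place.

Newton–Raphson from V/F = 0.53:
  V/F = 0.530: g = 0.0246, g' = -0.488 → V/F = 0.580
Converged at V/F = 0.580.
Then V = V/F·F = 0.5804·255.7 = 148.4 mol/h and L = F − V = 107.3 mol/h.

L = 107.3 mol/h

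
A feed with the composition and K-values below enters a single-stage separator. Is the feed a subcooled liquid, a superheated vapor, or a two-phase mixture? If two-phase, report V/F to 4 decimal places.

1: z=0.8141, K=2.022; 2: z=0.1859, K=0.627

superheated vapor

ΣzᵢKᵢ = 1.7627; Σzᵢ/Kᵢ = 0.6991.
Since Σzᵢ/Kᵢ < 1 the mixture is above its dew point — single vapor phase.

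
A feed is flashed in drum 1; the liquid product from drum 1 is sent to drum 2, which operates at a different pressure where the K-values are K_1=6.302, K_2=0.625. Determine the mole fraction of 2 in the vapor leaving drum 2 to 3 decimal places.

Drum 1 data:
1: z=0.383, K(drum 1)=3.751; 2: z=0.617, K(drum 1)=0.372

y_2 (drum 2) = 0.584

Drum 1:
Let ψ₁ = V/F and solve Σ zᵢ(Kᵢ−1)/(1+ψ₁(Kᵢ−1)) = 0.
Feasibility: ΣzᵢKᵢ = 1.666, Σzᵢ/Kᵢ = 1.761 — both > 1, two phases present.
Newton iteration, ψ₁⁰ = 0.5:
  ψ₁ = 0.500: g = -0.1213, g' = -1.031 → ψ₁ = 0.382
  ψ₁ = 0.382: g = 0.0036, g' = -1.110 → ψ₁ = 0.386
Converged at ψ₁ = 0.386.
Drum-1 compositions:
  1: x = 0.186, y = 0.697
  2: x = 0.814, y = 0.303
Drum-2 feed = drum-1 liquid: z₂ = (0.1859, 0.8141).
Drum 2:
Material balance + equilibrium reduce to Σ zᵢ(Kᵢ−1)/(1+ψ₂(Kᵢ−1)) = 0.
Check two-phase: ΣzᵢKᵢ = 1.680 > 1 and Σzᵢ/Kᵢ = 1.332 > 1, so g(0) = 0.680 > 0 and g(1) = -0.332 < 0.
Newton–Raphson from ψ₂ = 0.45:
  ψ₂ = 0.450: g = -0.0763, g' = -0.621 → ψ₂ = 0.327
  ψ₂ = 0.327: g = 0.0122, g' = -0.847 → ψ₂ = 0.342
Converged at ψ₂ = 0.342.
  1: x = 0.066, y = 0.416
  2: x = 0.934, y = 0.584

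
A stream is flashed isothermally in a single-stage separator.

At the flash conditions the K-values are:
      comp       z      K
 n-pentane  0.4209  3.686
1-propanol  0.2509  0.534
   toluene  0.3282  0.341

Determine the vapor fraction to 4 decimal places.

ψ = 0.5078

Material balance + equilibrium reduce to Σ zᵢ(Kᵢ−1)/(1+ψ(Kᵢ−1)) = 0.
g(0) = ΣzᵢKᵢ − 1 = 0.7973 and g(1) = 1 − Σzᵢ/Kᵢ = -0.5465, so a root lies in (0, 1).
Iterate (Newton) starting at ψ = 0.5:
  ψ = 0.5000: g = 0.00751, g' = -0.9628 → ψ = 0.5078
Converged at ψ = 0.5078.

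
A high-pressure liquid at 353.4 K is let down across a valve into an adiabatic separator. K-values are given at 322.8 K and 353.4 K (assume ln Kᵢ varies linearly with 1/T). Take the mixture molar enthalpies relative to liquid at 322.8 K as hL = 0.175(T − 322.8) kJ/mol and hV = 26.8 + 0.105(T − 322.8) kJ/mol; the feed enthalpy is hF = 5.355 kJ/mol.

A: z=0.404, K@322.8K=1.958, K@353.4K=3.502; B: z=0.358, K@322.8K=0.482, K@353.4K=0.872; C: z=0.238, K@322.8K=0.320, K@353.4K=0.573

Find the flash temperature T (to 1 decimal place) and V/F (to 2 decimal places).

T = 326.0 K, V/F = 0.18

Adiabatic flash: solve Rachford–Rice at each trial T, then check hF = ψ·hV(T) + (1−ψ)·hL(T).
  T = 322.8 K: K = (1.958, 0.482, 0.320), RR gives ψ = 0.071, H_out = 1.893 kJ/mol
  T = 353.4 K: K = (3.502, 0.872, 0.573), RR gives ψ = 1.000, H_out = 30.013 kJ/mol
  T = 338.1 K: K = (2.653, 0.657, 0.434), RR gives ψ = 0.555, H_out = 16.968 kJ/mol
  T = 330.5 K: K = (2.290, 0.565, 0.374), RR gives ψ = 0.323, H_out = 9.836 kJ/mol
  T = 326.6 K: K = (2.117, 0.522, 0.346), RR gives ψ = 0.201, H_out = 6.000 kJ/mol
  T = 324.7 K: K = (2.036, 0.502, 0.333), RR gives ψ = 0.138, H_out = 4.007 kJ/mol
Linear interpolation between T = 324.7 (H_out = 4.007) and T = 326.6 (H_out = 6.000) on hF = 5.355 gives T ≈ 326.0 K, at which ψ = 0.18.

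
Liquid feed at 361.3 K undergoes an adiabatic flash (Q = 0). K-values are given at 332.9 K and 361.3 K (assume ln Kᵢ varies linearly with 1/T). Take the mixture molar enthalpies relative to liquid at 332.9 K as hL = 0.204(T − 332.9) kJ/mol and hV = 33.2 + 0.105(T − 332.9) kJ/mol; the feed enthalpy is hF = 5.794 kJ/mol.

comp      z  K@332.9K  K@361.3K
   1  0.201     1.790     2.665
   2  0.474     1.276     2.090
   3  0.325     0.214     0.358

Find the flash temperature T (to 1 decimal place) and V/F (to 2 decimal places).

T = 334.6 K, V/F = 0.17

Adiabatic flash: solve Rachford–Rice at each trial T, then check hF = ψ·hV(T) + (1−ψ)·hL(T).
  T = 332.9 K: K = (1.790, 1.276, 0.214), RR gives ψ = 0.093, H_out = 3.077 kJ/mol
  T = 361.3 K: K = (2.665, 2.090, 0.358), RR gives ψ = 0.788, H_out = 29.755 kJ/mol
  T = 347.1 K: K = (2.202, 1.650, 0.280), RR gives ψ = 0.527, H_out = 19.651 kJ/mol
  T = 340.0 K: K = (1.990, 1.455, 0.245), RR gives ψ = 0.351, H_out = 12.847 kJ/mol
  T = 336.4 K: K = (1.887, 1.362, 0.229), RR gives ψ = 0.234, H_out = 8.413 kJ/mol
  T = 334.6 K: K = (1.837, 1.317, 0.221), RR gives ψ = 0.166, H_out = 5.820 kJ/mol
Linear interpolation between T = 332.9 (H_out = 3.077) and T = 334.6 (H_out = 5.820) on hF = 5.794 gives T ≈ 334.6 K, at which ψ = 0.17.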